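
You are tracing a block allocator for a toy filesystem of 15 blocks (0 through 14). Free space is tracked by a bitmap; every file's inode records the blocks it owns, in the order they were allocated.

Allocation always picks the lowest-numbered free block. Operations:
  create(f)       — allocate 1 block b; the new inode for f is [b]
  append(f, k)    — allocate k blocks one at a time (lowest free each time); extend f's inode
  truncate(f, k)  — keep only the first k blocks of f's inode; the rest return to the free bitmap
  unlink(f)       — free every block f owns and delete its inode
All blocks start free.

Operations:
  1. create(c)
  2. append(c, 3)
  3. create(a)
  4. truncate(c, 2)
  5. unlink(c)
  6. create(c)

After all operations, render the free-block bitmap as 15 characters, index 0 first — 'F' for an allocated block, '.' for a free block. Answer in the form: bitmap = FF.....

after create(c) → c:[0]  free=[F..............]
after append(c, 3) → c:[0, 1, 2, 3]  free=[FFFF...........]
after create(a) → a:[4], c:[0, 1, 2, 3]  free=[FFFFF..........]
after truncate(c, 2) → a:[4], c:[0, 1]  free=[FF..F..........]
after unlink(c) → a:[4]  free=[....F..........]
after create(c) → a:[4], c:[0]  free=[F...F..........]

bitmap = F...F..........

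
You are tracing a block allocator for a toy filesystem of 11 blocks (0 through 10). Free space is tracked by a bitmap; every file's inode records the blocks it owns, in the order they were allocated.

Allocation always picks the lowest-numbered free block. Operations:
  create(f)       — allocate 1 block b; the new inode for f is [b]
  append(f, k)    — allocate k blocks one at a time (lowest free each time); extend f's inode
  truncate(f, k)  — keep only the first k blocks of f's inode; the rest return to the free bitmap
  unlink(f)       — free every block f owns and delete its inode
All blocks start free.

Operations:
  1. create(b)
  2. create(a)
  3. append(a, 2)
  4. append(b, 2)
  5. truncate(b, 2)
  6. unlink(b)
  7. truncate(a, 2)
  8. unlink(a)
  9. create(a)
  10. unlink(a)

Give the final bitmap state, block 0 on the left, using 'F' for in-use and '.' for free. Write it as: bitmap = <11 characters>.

[1] create(b) — b=0 (map F..........)
[2] create(a) — a=1 b=0 (map FF.........)
[3] append(a, 2) — a=1,2,3 b=0 (map FFFF.......)
[4] append(b, 2) — a=1,2,3 b=0,4,5 (map FFFFFF.....)
[5] truncate(b, 2) — a=1,2,3 b=0,4 (map FFFFF......)
[6] unlink(b) — a=1,2,3 (map .FFF.......)
[7] truncate(a, 2) — a=1,2 (map .FF........)
[8] unlink(a) —  (map ...........)
[9] create(a) — a=0 (map F..........)
[10] unlink(a) —  (map ...........)

bitmap = ...........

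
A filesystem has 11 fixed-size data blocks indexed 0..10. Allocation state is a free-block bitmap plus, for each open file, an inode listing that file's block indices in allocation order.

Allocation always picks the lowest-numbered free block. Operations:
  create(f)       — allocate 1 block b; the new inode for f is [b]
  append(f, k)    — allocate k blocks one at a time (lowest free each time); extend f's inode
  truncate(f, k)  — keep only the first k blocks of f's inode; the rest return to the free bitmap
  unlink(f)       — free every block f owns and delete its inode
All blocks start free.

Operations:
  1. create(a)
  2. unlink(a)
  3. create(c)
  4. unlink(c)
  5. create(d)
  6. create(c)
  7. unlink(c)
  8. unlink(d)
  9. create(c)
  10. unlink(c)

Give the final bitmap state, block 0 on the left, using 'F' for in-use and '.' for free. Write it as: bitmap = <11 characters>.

create(a): bitmap=F.......... | a=[0]
unlink(a): bitmap=........... | 
create(c): bitmap=F.......... | c=[0]
unlink(c): bitmap=........... | 
create(d): bitmap=F.......... | d=[0]
create(c): bitmap=FF......... | c=[1] d=[0]
unlink(c): bitmap=F.......... | d=[0]
unlink(d): bitmap=........... | 
create(c): bitmap=F.......... | c=[0]
unlink(c): bitmap=........... | 

bitmap = ...........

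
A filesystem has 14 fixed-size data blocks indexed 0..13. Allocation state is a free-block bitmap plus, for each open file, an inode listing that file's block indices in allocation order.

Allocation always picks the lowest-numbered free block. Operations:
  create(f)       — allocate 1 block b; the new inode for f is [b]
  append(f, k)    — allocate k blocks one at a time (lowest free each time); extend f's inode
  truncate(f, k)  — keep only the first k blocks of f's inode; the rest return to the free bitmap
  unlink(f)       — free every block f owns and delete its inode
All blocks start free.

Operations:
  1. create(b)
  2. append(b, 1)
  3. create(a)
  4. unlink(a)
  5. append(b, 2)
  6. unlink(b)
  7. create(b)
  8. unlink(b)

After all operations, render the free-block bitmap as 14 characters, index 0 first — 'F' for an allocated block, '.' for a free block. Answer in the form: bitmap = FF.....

  1. create(b)  ⇒  F.............  {b→[0]}
  2. append(b, 1)  ⇒  FF............  {b→[0, 1]}
  3. create(a)  ⇒  FFF...........  {a→[2]; b→[0, 1]}
  4. unlink(a)  ⇒  FF............  {b→[0, 1]}
  5. append(b, 2)  ⇒  FFFF..........  {b→[0, 1, 2, 3]}
  6. unlink(b)  ⇒  ..............  {}
  7. create(b)  ⇒  F.............  {b→[0]}
  8. unlink(b)  ⇒  ..............  {}

bitmap = ..............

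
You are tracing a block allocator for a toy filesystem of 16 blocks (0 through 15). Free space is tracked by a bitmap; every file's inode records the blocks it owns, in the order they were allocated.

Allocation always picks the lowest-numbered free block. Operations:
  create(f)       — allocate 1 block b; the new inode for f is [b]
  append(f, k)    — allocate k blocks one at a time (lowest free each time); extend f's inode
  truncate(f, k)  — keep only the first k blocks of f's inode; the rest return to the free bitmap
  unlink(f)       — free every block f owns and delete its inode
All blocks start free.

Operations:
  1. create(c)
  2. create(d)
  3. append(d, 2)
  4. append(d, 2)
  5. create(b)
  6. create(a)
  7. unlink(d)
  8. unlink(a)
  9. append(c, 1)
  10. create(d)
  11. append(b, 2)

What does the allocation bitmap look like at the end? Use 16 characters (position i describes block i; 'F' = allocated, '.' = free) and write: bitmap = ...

create(c): bitmap=F............... | c=[0]
create(d): bitmap=FF.............. | c=[0] d=[1]
append(d, 2): bitmap=FFFF............ | c=[0] d=[1, 2, 3]
append(d, 2): bitmap=FFFFFF.......... | c=[0] d=[1, 2, 3, 4, 5]
create(b): bitmap=FFFFFFF......... | b=[6] c=[0] d=[1, 2, 3, 4, 5]
create(a): bitmap=FFFFFFFF........ | a=[7] b=[6] c=[0] d=[1, 2, 3, 4, 5]
unlink(d): bitmap=F.....FF........ | a=[7] b=[6] c=[0]
unlink(a): bitmap=F.....F......... | b=[6] c=[0]
append(c, 1): bitmap=FF....F......... | b=[6] c=[0, 1]
create(d): bitmap=FFF...F......... | b=[6] c=[0, 1] d=[2]
append(b, 2): bitmap=FFFFF.F......... | b=[6, 3, 4] c=[0, 1] d=[2]

bitmap = FFFFF.F.........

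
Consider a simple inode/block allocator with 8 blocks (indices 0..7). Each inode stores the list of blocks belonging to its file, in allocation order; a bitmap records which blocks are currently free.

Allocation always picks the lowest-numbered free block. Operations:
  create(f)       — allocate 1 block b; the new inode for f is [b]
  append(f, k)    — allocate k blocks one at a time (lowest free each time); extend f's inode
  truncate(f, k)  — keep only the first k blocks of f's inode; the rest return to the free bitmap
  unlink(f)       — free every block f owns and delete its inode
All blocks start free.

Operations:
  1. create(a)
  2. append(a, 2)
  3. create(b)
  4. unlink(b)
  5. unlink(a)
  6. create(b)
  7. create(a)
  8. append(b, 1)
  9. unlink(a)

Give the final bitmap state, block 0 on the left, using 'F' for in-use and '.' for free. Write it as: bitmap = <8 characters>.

bitmap = F.F.....

[1] create(a) — a=0 (map F.......)
[2] append(a, 2) — a=0,1,2 (map FFF.....)
[3] create(b) — a=0,1,2 b=3 (map FFFF....)
[4] unlink(b) — a=0,1,2 (map FFF.....)
[5] unlink(a) —  (map ........)
[6] create(b) — b=0 (map F.......)
[7] create(a) — a=1 b=0 (map FF......)
[8] append(b, 1) — a=1 b=0,2 (map FFF.....)
[9] unlink(a) — b=0,2 (map F.F.....)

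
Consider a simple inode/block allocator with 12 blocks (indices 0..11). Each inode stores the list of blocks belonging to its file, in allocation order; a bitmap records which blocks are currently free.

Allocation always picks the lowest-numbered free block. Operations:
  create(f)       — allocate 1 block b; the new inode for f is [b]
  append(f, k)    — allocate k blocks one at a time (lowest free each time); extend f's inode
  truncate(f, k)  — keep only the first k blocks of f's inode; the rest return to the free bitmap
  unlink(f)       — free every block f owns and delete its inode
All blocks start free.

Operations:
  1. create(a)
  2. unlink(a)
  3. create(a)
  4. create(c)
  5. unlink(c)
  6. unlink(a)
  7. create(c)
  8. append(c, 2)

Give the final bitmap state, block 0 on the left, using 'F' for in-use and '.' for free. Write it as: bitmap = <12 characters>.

  1. create(a)  ⇒  F...........  {a→[0]}
  2. unlink(a)  ⇒  ............  {}
  3. create(a)  ⇒  F...........  {a→[0]}
  4. create(c)  ⇒  FF..........  {a→[0]; c→[1]}
  5. unlink(c)  ⇒  F...........  {a→[0]}
  6. unlink(a)  ⇒  ............  {}
  7. create(c)  ⇒  F...........  {c→[0]}
  8. append(c, 2)  ⇒  FFF.........  {c→[0, 1, 2]}

bitmap = FFF.........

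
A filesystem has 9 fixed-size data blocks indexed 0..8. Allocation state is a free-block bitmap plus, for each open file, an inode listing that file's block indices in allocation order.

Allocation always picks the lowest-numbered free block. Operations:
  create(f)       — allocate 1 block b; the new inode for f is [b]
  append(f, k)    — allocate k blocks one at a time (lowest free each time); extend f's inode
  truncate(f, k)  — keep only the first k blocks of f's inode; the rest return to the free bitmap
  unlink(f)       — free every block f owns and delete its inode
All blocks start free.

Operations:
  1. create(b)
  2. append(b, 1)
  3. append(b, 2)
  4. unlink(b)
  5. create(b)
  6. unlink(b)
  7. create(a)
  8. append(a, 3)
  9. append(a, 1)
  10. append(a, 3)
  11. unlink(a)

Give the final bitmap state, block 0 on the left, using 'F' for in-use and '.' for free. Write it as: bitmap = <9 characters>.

after create(b) → b:[0]  free=[F........]
after append(b, 1) → b:[0, 1]  free=[FF.......]
after append(b, 2) → b:[0, 1, 2, 3]  free=[FFFF.....]
after unlink(b) →   free=[.........]
after create(b) → b:[0]  free=[F........]
after unlink(b) →   free=[.........]
after create(a) → a:[0]  free=[F........]
after append(a, 3) → a:[0, 1, 2, 3]  free=[FFFF.....]
after append(a, 1) → a:[0, 1, 2, 3, 4]  free=[FFFFF....]
after append(a, 3) → a:[0, 1, 2, 3, 4, 5, 6, 7]  free=[FFFFFFFF.]
after unlink(a) →   free=[.........]

bitmap = .........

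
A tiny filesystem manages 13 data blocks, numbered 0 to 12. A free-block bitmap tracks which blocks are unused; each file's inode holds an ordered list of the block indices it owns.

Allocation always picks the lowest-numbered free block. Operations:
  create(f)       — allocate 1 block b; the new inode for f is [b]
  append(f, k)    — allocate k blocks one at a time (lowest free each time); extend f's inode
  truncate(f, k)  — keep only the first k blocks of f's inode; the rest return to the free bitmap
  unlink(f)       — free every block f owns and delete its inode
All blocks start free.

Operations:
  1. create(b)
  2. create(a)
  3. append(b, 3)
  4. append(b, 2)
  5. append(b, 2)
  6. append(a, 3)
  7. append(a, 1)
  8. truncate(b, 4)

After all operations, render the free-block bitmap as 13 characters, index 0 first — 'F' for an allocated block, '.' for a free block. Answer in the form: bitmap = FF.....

[1] create(b) — b=0 (map F............)
[2] create(a) — a=1 b=0 (map FF...........)
[3] append(b, 3) — a=1 b=0,2,3,4 (map FFFFF........)
[4] append(b, 2) — a=1 b=0,2,3,4,5,6 (map FFFFFFF......)
[5] append(b, 2) — a=1 b=0,2,3,4,5,6,7,8 (map FFFFFFFFF....)
[6] append(a, 3) — a=1,9,10,11 b=0,2,3,4,5,6,7,8 (map FFFFFFFFFFFF.)
[7] append(a, 1) — a=1,9,10,11,12 b=0,2,3,4,5,6,7,8 (map FFFFFFFFFFFFF)
[8] truncate(b, 4) — a=1,9,10,11,12 b=0,2,3,4 (map FFFFF....FFFF)

bitmap = FFFFF....FFFF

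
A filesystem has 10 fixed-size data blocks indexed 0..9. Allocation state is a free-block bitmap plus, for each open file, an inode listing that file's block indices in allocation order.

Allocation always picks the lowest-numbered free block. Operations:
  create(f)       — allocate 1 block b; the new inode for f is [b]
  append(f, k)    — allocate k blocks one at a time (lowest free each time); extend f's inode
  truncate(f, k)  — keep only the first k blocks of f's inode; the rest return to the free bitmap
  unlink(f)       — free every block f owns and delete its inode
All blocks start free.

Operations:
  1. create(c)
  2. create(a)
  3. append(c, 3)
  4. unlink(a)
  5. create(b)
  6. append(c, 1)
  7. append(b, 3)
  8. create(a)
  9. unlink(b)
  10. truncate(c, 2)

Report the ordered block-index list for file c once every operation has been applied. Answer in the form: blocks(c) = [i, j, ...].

  1. create(c)  ⇒  F.........  {c→[0]}
  2. create(a)  ⇒  FF........  {a→[1]; c→[0]}
  3. append(c, 3)  ⇒  FFFFF.....  {a→[1]; c→[0, 2, 3, 4]}
  4. unlink(a)  ⇒  F.FFF.....  {c→[0, 2, 3, 4]}
  5. create(b)  ⇒  FFFFF.....  {b→[1]; c→[0, 2, 3, 4]}
  6. append(c, 1)  ⇒  FFFFFF....  {b→[1]; c→[0, 2, 3, 4, 5]}
  7. append(b, 3)  ⇒  FFFFFFFFF.  {b→[1, 6, 7, 8]; c→[0, 2, 3, 4, 5]}
  8. create(a)  ⇒  FFFFFFFFFF  {a→[9]; b→[1, 6, 7, 8]; c→[0, 2, 3, 4, 5]}
  9. unlink(b)  ⇒  F.FFFF...F  {a→[9]; c→[0, 2, 3, 4, 5]}
  10. truncate(c, 2)  ⇒  F.F......F  {a→[9]; c→[0, 2]}

blocks(c) = [0, 2]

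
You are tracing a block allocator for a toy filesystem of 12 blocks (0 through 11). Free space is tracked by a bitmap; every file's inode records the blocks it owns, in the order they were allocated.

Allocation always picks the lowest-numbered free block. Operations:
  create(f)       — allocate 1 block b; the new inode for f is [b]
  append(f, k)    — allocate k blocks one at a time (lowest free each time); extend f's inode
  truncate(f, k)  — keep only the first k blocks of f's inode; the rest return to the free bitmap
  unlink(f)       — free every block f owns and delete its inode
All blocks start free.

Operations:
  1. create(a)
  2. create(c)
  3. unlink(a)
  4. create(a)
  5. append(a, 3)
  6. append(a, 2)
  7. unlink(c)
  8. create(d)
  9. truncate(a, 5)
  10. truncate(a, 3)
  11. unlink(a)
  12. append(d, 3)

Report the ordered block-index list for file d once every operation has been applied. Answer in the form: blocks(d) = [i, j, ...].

blocks(d) = [1, 0, 2, 3]

after create(a) → a:[0]  free=[F...........]
after create(c) → a:[0], c:[1]  free=[FF..........]
after unlink(a) → c:[1]  free=[.F..........]
after create(a) → a:[0], c:[1]  free=[FF..........]
after append(a, 3) → a:[0, 2, 3, 4], c:[1]  free=[FFFFF.......]
after append(a, 2) → a:[0, 2, 3, 4, 5, 6], c:[1]  free=[FFFFFFF.....]
after unlink(c) → a:[0, 2, 3, 4, 5, 6]  free=[F.FFFFF.....]
after create(d) → a:[0, 2, 3, 4, 5, 6], d:[1]  free=[FFFFFFF.....]
after truncate(a, 5) → a:[0, 2, 3, 4, 5], d:[1]  free=[FFFFFF......]
after truncate(a, 3) → a:[0, 2, 3], d:[1]  free=[FFFF........]
after unlink(a) → d:[1]  free=[.F..........]
after append(d, 3) → d:[1, 0, 2, 3]  free=[FFFF........]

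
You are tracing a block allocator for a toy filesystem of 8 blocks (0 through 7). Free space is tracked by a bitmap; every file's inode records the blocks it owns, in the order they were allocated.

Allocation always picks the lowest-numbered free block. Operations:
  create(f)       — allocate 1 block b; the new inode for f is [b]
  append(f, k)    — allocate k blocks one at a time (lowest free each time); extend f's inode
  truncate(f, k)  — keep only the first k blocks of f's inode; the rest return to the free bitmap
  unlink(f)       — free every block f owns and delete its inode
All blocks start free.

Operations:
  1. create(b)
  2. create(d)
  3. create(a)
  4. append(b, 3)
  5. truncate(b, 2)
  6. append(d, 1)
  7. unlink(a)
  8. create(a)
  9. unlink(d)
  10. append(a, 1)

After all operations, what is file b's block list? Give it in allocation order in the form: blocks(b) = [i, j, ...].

blocks(b) = [0, 3]

create(b): bitmap=F....... | b=[0]
create(d): bitmap=FF...... | b=[0] d=[1]
create(a): bitmap=FFF..... | a=[2] b=[0] d=[1]
append(b, 3): bitmap=FFFFFF.. | a=[2] b=[0, 3, 4, 5] d=[1]
truncate(b, 2): bitmap=FFFF.... | a=[2] b=[0, 3] d=[1]
append(d, 1): bitmap=FFFFF... | a=[2] b=[0, 3] d=[1, 4]
unlink(a): bitmap=FF.FF... | b=[0, 3] d=[1, 4]
create(a): bitmap=FFFFF... | a=[2] b=[0, 3] d=[1, 4]
unlink(d): bitmap=F.FF.... | a=[2] b=[0, 3]
append(a, 1): bitmap=FFFF.... | a=[2, 1] b=[0, 3]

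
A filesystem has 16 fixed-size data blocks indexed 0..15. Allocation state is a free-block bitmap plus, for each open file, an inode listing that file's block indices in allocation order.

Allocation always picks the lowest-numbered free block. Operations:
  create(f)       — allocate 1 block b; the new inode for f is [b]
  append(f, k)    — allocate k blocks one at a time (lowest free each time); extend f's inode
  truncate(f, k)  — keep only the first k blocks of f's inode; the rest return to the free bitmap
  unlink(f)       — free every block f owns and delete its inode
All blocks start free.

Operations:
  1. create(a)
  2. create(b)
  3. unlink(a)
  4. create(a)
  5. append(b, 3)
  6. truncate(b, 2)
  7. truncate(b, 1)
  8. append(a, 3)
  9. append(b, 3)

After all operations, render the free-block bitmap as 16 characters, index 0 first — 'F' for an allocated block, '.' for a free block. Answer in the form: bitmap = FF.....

bitmap = FFFFFFFF........

create(a): bitmap=F............... | a=[0]
create(b): bitmap=FF.............. | a=[0] b=[1]
unlink(a): bitmap=.F.............. | b=[1]
create(a): bitmap=FF.............. | a=[0] b=[1]
append(b, 3): bitmap=FFFFF........... | a=[0] b=[1, 2, 3, 4]
truncate(b, 2): bitmap=FFF............. | a=[0] b=[1, 2]
truncate(b, 1): bitmap=FF.............. | a=[0] b=[1]
append(a, 3): bitmap=FFFFF........... | a=[0, 2, 3, 4] b=[1]
append(b, 3): bitmap=FFFFFFFF........ | a=[0, 2, 3, 4] b=[1, 5, 6, 7]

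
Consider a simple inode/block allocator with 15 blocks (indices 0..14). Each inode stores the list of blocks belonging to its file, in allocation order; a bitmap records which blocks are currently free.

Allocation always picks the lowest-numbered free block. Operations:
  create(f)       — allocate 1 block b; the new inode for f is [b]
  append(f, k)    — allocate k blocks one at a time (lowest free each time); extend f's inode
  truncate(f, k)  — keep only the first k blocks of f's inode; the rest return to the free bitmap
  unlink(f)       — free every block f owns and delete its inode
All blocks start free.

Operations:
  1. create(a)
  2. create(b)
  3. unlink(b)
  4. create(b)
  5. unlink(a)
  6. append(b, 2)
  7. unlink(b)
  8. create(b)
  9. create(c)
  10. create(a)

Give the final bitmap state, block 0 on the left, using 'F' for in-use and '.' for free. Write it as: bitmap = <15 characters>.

create(a): bitmap=F.............. | a=[0]
create(b): bitmap=FF............. | a=[0] b=[1]
unlink(b): bitmap=F.............. | a=[0]
create(b): bitmap=FF............. | a=[0] b=[1]
unlink(a): bitmap=.F............. | b=[1]
append(b, 2): bitmap=FFF............ | b=[1, 0, 2]
unlink(b): bitmap=............... | 
create(b): bitmap=F.............. | b=[0]
create(c): bitmap=FF............. | b=[0] c=[1]
create(a): bitmap=FFF............ | a=[2] b=[0] c=[1]

bitmap = FFF............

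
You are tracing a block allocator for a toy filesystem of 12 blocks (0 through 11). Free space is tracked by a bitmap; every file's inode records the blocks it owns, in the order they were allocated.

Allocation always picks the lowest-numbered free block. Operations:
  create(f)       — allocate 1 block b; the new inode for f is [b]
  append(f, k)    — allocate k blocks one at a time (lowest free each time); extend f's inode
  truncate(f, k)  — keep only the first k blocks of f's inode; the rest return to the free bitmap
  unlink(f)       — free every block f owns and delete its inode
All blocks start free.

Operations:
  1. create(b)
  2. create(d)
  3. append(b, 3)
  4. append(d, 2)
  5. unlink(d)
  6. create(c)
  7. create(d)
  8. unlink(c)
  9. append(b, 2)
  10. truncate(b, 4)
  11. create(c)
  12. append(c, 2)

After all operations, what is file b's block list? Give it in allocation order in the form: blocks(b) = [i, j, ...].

blocks(b) = [0, 2, 3, 4]

[1] create(b) — b=0 (map F...........)
[2] create(d) — b=0 d=1 (map FF..........)
[3] append(b, 3) — b=0,2,3,4 d=1 (map FFFFF.......)
[4] append(d, 2) — b=0,2,3,4 d=1,5,6 (map FFFFFFF.....)
[5] unlink(d) — b=0,2,3,4 (map F.FFF.......)
[6] create(c) — b=0,2,3,4 c=1 (map FFFFF.......)
[7] create(d) — b=0,2,3,4 c=1 d=5 (map FFFFFF......)
[8] unlink(c) — b=0,2,3,4 d=5 (map F.FFFF......)
[9] append(b, 2) — b=0,2,3,4,1,6 d=5 (map FFFFFFF.....)
[10] truncate(b, 4) — b=0,2,3,4 d=5 (map F.FFFF......)
[11] create(c) — b=0,2,3,4 c=1 d=5 (map FFFFFF......)
[12] append(c, 2) — b=0,2,3,4 c=1,6,7 d=5 (map FFFFFFFF....)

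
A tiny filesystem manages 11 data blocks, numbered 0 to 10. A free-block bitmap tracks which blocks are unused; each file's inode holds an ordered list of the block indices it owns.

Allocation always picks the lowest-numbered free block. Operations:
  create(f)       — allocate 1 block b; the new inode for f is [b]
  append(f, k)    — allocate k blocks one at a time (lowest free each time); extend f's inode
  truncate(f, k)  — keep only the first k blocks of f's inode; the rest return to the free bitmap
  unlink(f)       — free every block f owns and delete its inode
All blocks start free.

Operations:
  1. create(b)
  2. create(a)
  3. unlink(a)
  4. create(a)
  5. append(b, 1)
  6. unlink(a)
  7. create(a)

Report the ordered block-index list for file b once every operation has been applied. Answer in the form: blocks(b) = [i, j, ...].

create(b): bitmap=F.......... | b=[0]
create(a): bitmap=FF......... | a=[1] b=[0]
unlink(a): bitmap=F.......... | b=[0]
create(a): bitmap=FF......... | a=[1] b=[0]
append(b, 1): bitmap=FFF........ | a=[1] b=[0, 2]
unlink(a): bitmap=F.F........ | b=[0, 2]
create(a): bitmap=FFF........ | a=[1] b=[0, 2]

blocks(b) = [0, 2]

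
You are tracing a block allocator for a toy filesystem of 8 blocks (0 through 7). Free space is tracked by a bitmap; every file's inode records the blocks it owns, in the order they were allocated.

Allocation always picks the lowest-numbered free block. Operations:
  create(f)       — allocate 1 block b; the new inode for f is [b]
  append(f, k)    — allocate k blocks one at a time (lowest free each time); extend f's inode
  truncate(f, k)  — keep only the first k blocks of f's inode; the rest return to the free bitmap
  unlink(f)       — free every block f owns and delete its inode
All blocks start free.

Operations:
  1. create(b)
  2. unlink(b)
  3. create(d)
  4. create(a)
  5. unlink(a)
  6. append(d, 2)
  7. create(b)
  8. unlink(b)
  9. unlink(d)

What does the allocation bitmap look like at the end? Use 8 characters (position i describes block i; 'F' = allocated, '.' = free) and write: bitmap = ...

bitmap = ........

after create(b) → b:[0]  free=[F.......]
after unlink(b) →   free=[........]
after create(d) → d:[0]  free=[F.......]
after create(a) → a:[1], d:[0]  free=[FF......]
after unlink(a) → d:[0]  free=[F.......]
after append(d, 2) → d:[0, 1, 2]  free=[FFF.....]
after create(b) → b:[3], d:[0, 1, 2]  free=[FFFF....]
after unlink(b) → d:[0, 1, 2]  free=[FFF.....]
after unlink(d) →   free=[........]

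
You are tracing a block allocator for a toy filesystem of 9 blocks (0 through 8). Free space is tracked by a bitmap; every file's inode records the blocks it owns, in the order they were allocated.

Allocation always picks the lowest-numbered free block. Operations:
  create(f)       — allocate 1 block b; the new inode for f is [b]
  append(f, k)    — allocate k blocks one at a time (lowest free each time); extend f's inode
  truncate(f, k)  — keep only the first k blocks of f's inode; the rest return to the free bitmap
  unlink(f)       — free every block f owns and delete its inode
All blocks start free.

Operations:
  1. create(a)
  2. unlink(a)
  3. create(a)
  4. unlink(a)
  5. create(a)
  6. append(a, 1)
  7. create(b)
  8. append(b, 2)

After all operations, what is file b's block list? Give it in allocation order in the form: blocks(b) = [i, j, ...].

blocks(b) = [2, 3, 4]

  1. create(a)  ⇒  F........  {a→[0]}
  2. unlink(a)  ⇒  .........  {}
  3. create(a)  ⇒  F........  {a→[0]}
  4. unlink(a)  ⇒  .........  {}
  5. create(a)  ⇒  F........  {a→[0]}
  6. append(a, 1)  ⇒  FF.......  {a→[0, 1]}
  7. create(b)  ⇒  FFF......  {a→[0, 1]; b→[2]}
  8. append(b, 2)  ⇒  FFFFF....  {a→[0, 1]; b→[2, 3, 4]}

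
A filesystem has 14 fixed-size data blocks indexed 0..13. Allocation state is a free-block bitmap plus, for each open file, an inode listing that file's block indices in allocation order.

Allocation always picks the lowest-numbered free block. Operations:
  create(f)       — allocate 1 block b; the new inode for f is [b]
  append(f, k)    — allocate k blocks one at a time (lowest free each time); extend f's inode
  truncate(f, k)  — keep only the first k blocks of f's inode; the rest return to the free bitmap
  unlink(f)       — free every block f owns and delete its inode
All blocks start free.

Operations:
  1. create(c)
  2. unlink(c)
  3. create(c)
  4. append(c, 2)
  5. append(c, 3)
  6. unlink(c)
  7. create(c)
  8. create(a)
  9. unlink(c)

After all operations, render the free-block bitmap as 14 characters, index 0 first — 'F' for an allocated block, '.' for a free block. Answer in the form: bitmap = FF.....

bitmap = .F............

create(c): bitmap=F............. | c=[0]
unlink(c): bitmap=.............. | 
create(c): bitmap=F............. | c=[0]
append(c, 2): bitmap=FFF........... | c=[0, 1, 2]
append(c, 3): bitmap=FFFFFF........ | c=[0, 1, 2, 3, 4, 5]
unlink(c): bitmap=.............. | 
create(c): bitmap=F............. | c=[0]
create(a): bitmap=FF............ | a=[1] c=[0]
unlink(c): bitmap=.F............ | a=[1]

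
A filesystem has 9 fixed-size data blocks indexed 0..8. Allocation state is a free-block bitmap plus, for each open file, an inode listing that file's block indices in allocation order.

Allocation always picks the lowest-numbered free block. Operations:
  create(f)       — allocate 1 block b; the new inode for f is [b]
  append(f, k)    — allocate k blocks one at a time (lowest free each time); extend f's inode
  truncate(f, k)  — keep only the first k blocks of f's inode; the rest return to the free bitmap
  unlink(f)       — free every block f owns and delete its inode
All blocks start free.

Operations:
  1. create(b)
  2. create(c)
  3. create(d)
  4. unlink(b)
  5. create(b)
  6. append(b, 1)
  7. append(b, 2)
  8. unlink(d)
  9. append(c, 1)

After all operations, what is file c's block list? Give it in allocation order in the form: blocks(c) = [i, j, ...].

blocks(c) = [1, 2]

create(b): bitmap=F........ | b=[0]
create(c): bitmap=FF....... | b=[0] c=[1]
create(d): bitmap=FFF...... | b=[0] c=[1] d=[2]
unlink(b): bitmap=.FF...... | c=[1] d=[2]
create(b): bitmap=FFF...... | b=[0] c=[1] d=[2]
append(b, 1): bitmap=FFFF..... | b=[0, 3] c=[1] d=[2]
append(b, 2): bitmap=FFFFFF... | b=[0, 3, 4, 5] c=[1] d=[2]
unlink(d): bitmap=FF.FFF... | b=[0, 3, 4, 5] c=[1]
append(c, 1): bitmap=FFFFFF... | b=[0, 3, 4, 5] c=[1, 2]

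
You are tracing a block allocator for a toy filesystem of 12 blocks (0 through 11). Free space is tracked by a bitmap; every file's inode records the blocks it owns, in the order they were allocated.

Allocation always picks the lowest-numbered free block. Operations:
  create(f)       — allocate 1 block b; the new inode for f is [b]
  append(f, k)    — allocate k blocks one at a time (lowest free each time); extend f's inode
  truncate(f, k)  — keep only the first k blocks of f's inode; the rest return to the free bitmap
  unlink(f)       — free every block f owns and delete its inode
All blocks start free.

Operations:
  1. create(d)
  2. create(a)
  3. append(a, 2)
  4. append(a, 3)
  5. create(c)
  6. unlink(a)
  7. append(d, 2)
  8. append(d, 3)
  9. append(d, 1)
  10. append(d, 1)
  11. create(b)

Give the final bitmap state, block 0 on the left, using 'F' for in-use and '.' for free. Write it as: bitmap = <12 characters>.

create(d): bitmap=F........... | d=[0]
create(a): bitmap=FF.......... | a=[1] d=[0]
append(a, 2): bitmap=FFFF........ | a=[1, 2, 3] d=[0]
append(a, 3): bitmap=FFFFFFF..... | a=[1, 2, 3, 4, 5, 6] d=[0]
create(c): bitmap=FFFFFFFF.... | a=[1, 2, 3, 4, 5, 6] c=[7] d=[0]
unlink(a): bitmap=F......F.... | c=[7] d=[0]
append(d, 2): bitmap=FFF....F.... | c=[7] d=[0, 1, 2]
append(d, 3): bitmap=FFFFFF.F.... | c=[7] d=[0, 1, 2, 3, 4, 5]
append(d, 1): bitmap=FFFFFFFF.... | c=[7] d=[0, 1, 2, 3, 4, 5, 6]
append(d, 1): bitmap=FFFFFFFFF... | c=[7] d=[0, 1, 2, 3, 4, 5, 6, 8]
create(b): bitmap=FFFFFFFFFF.. | b=[9] c=[7] d=[0, 1, 2, 3, 4, 5, 6, 8]

bitmap = FFFFFFFFFF..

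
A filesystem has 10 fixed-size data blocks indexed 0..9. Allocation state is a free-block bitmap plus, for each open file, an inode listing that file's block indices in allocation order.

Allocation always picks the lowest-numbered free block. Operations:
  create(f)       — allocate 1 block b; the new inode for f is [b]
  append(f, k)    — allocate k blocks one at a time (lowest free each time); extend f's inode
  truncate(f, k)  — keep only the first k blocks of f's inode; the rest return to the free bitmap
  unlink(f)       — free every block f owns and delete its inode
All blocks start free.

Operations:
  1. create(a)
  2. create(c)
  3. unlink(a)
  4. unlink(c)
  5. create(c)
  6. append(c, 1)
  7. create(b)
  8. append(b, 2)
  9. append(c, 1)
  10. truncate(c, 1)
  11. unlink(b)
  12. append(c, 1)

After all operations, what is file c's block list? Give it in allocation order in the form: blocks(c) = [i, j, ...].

blocks(c) = [0, 1]

create(a): bitmap=F......... | a=[0]
create(c): bitmap=FF........ | a=[0] c=[1]
unlink(a): bitmap=.F........ | c=[1]
unlink(c): bitmap=.......... | 
create(c): bitmap=F......... | c=[0]
append(c, 1): bitmap=FF........ | c=[0, 1]
create(b): bitmap=FFF....... | b=[2] c=[0, 1]
append(b, 2): bitmap=FFFFF..... | b=[2, 3, 4] c=[0, 1]
append(c, 1): bitmap=FFFFFF.... | b=[2, 3, 4] c=[0, 1, 5]
truncate(c, 1): bitmap=F.FFF..... | b=[2, 3, 4] c=[0]
unlink(b): bitmap=F......... | c=[0]
append(c, 1): bitmap=FF........ | c=[0, 1]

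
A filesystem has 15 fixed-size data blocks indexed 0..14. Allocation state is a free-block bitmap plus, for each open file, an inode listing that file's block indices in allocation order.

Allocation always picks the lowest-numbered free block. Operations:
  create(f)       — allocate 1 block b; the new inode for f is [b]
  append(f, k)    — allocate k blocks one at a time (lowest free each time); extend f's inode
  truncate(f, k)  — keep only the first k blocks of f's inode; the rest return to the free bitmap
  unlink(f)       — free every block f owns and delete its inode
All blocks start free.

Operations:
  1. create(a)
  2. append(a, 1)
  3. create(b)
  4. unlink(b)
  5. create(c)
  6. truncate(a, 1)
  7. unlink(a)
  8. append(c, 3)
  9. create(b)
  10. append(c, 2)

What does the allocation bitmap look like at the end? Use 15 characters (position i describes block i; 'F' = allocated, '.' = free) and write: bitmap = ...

after create(a) → a:[0]  free=[F..............]
after append(a, 1) → a:[0, 1]  free=[FF.............]
after create(b) → a:[0, 1], b:[2]  free=[FFF............]
after unlink(b) → a:[0, 1]  free=[FF.............]
after create(c) → a:[0, 1], c:[2]  free=[FFF............]
after truncate(a, 1) → a:[0], c:[2]  free=[F.F............]
after unlink(a) → c:[2]  free=[..F............]
after append(c, 3) → c:[2, 0, 1, 3]  free=[FFFF...........]
after create(b) → b:[4], c:[2, 0, 1, 3]  free=[FFFFF..........]
after append(c, 2) → b:[4], c:[2, 0, 1, 3, 5, 6]  free=[FFFFFFF........]

bitmap = FFFFFFF........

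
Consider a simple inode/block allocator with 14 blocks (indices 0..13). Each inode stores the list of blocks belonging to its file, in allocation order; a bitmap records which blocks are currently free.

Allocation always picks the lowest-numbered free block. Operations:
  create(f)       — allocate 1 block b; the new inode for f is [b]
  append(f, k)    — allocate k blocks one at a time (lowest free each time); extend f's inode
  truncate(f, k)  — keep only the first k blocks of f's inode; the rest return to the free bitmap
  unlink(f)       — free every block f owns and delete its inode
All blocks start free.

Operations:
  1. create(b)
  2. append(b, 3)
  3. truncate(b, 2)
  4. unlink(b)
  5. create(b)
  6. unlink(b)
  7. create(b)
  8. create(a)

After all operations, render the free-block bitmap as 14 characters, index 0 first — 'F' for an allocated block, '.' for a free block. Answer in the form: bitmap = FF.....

create(b): bitmap=F............. | b=[0]
append(b, 3): bitmap=FFFF.......... | b=[0, 1, 2, 3]
truncate(b, 2): bitmap=FF............ | b=[0, 1]
unlink(b): bitmap=.............. | 
create(b): bitmap=F............. | b=[0]
unlink(b): bitmap=.............. | 
create(b): bitmap=F............. | b=[0]
create(a): bitmap=FF............ | a=[1] b=[0]

bitmap = FF............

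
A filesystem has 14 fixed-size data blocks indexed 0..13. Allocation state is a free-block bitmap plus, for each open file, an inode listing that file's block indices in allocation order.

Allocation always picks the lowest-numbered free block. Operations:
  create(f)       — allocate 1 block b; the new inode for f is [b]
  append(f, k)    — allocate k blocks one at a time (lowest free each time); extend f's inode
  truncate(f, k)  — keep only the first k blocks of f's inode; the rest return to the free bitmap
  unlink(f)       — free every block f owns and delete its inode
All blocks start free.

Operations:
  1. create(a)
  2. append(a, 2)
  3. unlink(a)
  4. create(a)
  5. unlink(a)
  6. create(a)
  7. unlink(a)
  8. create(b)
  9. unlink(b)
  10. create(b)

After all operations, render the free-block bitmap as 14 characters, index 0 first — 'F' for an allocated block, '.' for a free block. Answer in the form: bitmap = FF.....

bitmap = F.............

after create(a) → a:[0]  free=[F.............]
after append(a, 2) → a:[0, 1, 2]  free=[FFF...........]
after unlink(a) →   free=[..............]
after create(a) → a:[0]  free=[F.............]
after unlink(a) →   free=[..............]
after create(a) → a:[0]  free=[F.............]
after unlink(a) →   free=[..............]
after create(b) → b:[0]  free=[F.............]
after unlink(b) →   free=[..............]
after create(b) → b:[0]  free=[F.............]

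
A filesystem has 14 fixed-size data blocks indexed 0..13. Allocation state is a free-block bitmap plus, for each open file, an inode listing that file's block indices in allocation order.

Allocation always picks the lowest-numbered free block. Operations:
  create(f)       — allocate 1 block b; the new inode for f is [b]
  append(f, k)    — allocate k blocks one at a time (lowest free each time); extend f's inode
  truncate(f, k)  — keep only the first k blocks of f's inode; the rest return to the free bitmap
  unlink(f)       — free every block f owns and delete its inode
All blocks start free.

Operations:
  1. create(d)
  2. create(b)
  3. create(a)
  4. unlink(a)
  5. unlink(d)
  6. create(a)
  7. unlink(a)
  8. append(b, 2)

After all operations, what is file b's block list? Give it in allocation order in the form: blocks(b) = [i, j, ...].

create(d): bitmap=F............. | d=[0]
create(b): bitmap=FF............ | b=[1] d=[0]
create(a): bitmap=FFF........... | a=[2] b=[1] d=[0]
unlink(a): bitmap=FF............ | b=[1] d=[0]
unlink(d): bitmap=.F............ | b=[1]
create(a): bitmap=FF............ | a=[0] b=[1]
unlink(a): bitmap=.F............ | b=[1]
append(b, 2): bitmap=FFF........... | b=[1, 0, 2]

blocks(b) = [1, 0, 2]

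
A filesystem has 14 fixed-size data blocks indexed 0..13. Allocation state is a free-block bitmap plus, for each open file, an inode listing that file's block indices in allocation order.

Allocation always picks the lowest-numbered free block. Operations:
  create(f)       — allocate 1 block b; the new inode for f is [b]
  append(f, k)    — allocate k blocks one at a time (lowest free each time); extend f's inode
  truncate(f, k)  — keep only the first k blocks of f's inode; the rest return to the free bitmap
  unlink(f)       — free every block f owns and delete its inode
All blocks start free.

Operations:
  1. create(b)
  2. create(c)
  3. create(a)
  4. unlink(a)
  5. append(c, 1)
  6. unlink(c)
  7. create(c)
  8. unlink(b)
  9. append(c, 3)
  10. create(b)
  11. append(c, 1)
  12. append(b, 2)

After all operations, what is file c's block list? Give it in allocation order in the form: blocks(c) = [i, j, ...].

after create(b) → b:[0]  free=[F.............]
after create(c) → b:[0], c:[1]  free=[FF............]
after create(a) → a:[2], b:[0], c:[1]  free=[FFF...........]
after unlink(a) → b:[0], c:[1]  free=[FF............]
after append(c, 1) → b:[0], c:[1, 2]  free=[FFF...........]
after unlink(c) → b:[0]  free=[F.............]
after create(c) → b:[0], c:[1]  free=[FF............]
after unlink(b) → c:[1]  free=[.F............]
after append(c, 3) → c:[1, 0, 2, 3]  free=[FFFF..........]
after create(b) → b:[4], c:[1, 0, 2, 3]  free=[FFFFF.........]
after append(c, 1) → b:[4], c:[1, 0, 2, 3, 5]  free=[FFFFFF........]
after append(b, 2) → b:[4, 6, 7], c:[1, 0, 2, 3, 5]  free=[FFFFFFFF......]

blocks(c) = [1, 0, 2, 3, 5]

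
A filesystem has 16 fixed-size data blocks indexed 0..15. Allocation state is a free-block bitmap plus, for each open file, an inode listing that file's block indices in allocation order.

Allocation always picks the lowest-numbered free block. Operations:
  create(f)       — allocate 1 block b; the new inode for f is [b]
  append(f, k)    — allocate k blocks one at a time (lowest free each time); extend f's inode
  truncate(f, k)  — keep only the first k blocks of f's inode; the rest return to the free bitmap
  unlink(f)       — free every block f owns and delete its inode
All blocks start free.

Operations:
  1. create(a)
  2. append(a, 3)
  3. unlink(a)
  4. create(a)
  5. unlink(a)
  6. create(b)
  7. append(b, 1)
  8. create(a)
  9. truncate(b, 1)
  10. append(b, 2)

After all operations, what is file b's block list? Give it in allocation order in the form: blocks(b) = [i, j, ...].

[1] create(a) — a=0 (map F...............)
[2] append(a, 3) — a=0,1,2,3 (map FFFF............)
[3] unlink(a) —  (map ................)
[4] create(a) — a=0 (map F...............)
[5] unlink(a) —  (map ................)
[6] create(b) — b=0 (map F...............)
[7] append(b, 1) — b=0,1 (map FF..............)
[8] create(a) — a=2 b=0,1 (map FFF.............)
[9] truncate(b, 1) — a=2 b=0 (map F.F.............)
[10] append(b, 2) — a=2 b=0,1,3 (map FFFF............)

blocks(b) = [0, 1, 3]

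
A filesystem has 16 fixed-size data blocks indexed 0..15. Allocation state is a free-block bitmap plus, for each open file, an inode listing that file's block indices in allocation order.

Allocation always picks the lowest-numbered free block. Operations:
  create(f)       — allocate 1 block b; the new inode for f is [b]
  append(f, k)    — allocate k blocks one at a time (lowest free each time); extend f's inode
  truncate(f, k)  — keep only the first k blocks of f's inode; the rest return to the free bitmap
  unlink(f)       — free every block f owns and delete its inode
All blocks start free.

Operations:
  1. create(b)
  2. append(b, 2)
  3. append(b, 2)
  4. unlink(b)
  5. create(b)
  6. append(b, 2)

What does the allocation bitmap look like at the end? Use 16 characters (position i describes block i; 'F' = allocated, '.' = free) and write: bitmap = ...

bitmap = FFF.............

  1. create(b)  ⇒  F...............  {b→[0]}
  2. append(b, 2)  ⇒  FFF.............  {b→[0, 1, 2]}
  3. append(b, 2)  ⇒  FFFFF...........  {b→[0, 1, 2, 3, 4]}
  4. unlink(b)  ⇒  ................  {}
  5. create(b)  ⇒  F...............  {b→[0]}
  6. append(b, 2)  ⇒  FFF.............  {b→[0, 1, 2]}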